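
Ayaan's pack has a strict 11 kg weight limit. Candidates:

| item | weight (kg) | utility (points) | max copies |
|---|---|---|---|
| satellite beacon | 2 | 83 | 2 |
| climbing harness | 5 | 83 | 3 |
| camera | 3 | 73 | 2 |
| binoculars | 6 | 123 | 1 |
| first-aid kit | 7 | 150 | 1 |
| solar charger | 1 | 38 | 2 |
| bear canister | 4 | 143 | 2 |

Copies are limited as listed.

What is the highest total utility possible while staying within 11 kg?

By utility per kg: satellite beacon 41.50, solar charger 38.00, bear canister 35.75, camera 24.33 lead.
Filling by ratio: 2×satellite beacon + 2×solar charger + bear canister for 385, with 1 kg left unused.
Dropping satellite beacon and solar charger frees 3 kg; slotting in bear canister (4 kg) lifts the total to 407 at 11 kg.

407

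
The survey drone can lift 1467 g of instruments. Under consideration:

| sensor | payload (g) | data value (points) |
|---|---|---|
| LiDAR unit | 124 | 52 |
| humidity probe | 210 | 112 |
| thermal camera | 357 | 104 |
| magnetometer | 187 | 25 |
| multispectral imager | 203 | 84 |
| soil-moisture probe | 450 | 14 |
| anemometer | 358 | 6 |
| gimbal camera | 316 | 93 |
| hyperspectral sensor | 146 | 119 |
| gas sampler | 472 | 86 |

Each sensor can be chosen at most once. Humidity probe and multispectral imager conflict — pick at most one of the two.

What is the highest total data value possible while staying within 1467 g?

Best packing: LiDAR unit + humidity probe + thermal camera + magnetometer + gimbal camera + hyperspectral sensor — 1340 g, 505 total.
Runner-up LiDAR unit + humidity probe + magnetometer + gimbal camera + hyperspectral sensor + gas sampler tops out at 487.

505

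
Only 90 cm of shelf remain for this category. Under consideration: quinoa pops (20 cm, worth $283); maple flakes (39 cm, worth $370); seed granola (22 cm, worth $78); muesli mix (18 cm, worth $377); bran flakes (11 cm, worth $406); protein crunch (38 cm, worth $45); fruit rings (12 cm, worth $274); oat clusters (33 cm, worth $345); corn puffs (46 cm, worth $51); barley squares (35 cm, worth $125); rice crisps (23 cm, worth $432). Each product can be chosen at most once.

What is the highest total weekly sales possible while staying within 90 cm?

1772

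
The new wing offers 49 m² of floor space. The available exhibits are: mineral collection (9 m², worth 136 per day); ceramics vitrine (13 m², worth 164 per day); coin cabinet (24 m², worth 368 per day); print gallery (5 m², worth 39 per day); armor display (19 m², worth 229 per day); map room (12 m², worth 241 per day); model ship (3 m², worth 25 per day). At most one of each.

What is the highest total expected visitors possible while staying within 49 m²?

A density-first pass picks mineral collection + coin cabinet + map room + model ship — 770 at 48 m².
The 12 m² tied up in mineral collection and model ship is better spent on ceramics vitrine — total rises to 773 (49 m²).
Every other selection either busts 49 m² or fails to beat 773.

773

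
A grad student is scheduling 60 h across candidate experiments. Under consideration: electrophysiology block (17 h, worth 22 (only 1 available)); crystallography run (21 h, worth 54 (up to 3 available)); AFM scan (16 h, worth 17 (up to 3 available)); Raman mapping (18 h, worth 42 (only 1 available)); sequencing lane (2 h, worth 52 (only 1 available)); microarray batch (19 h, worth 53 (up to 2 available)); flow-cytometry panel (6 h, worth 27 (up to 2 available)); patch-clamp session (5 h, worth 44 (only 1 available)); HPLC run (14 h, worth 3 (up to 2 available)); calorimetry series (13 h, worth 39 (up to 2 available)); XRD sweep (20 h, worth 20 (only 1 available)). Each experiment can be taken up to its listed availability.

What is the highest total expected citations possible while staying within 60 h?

By expected citations per h: sequencing lane 26.00, patch-clamp session 8.80, flow-cytometry panel 4.50 lead.
Taking the top-ratio experiments first gives sequencing lane + 2×flow-cytometry panel + patch-clamp session + HPLC run + 2×calorimetry series for 231 (59 h).
The 40 h tied up in HPLC run and 2×calorimetry series is better spent on crystallography run + microarray batch — total rises to 257 (59 h).
The spare 1 h is too small for any remaining experiment, and no exchange beats 257.

257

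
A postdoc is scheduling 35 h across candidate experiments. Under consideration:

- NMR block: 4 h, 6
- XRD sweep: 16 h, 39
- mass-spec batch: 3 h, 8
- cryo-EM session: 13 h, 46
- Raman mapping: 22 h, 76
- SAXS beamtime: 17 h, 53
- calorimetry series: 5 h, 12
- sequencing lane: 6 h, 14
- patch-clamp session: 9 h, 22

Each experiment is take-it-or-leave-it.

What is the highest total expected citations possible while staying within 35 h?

By expected citations per h: cryo-EM session 3.54, Raman mapping 3.45, SAXS beamtime 3.12 lead.
Cryo-EM session + Raman mapping uses 35 of the 35 h and totals 122.
No other feasible combination exceeds 122.

122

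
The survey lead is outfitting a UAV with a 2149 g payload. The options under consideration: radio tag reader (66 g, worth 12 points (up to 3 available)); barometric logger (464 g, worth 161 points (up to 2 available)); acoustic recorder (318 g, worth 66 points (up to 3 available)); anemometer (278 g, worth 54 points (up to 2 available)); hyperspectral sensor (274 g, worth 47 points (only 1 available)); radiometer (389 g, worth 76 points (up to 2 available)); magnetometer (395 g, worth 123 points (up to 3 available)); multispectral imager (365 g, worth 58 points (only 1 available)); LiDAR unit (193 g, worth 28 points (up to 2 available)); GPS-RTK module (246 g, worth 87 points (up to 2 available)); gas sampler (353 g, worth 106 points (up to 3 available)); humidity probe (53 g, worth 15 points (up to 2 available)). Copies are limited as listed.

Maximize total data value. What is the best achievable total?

Greedy by ratio would take 3×radio tag reader + 2×barometric logger + magnetometer + 2×GPS-RTK module + 2×humidity probe: 2119 g used, total 685.
Dropping 3×radio tag reader and magnetometer and 2×humidity probe frees 699 g; slotting in 2×gas sampler (706 g) lifts the total to 708 at 2126 g.
No other feasible combination exceeds 708.

708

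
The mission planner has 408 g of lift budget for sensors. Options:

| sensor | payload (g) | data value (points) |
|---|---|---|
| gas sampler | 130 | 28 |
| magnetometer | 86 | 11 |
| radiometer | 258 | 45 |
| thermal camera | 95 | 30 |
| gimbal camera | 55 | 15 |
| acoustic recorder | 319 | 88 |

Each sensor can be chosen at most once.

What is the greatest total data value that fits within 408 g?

103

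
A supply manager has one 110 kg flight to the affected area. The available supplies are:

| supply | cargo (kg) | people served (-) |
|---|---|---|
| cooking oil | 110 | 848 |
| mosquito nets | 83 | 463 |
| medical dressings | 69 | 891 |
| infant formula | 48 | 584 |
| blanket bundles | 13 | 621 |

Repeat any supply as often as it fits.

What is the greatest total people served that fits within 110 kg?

4968

By people served per kg: blanket bundles 47.77, medical dressings 12.91, infant formula 12.17 lead.
8×blanket bundles uses 104 of the 110 kg and totals 4968.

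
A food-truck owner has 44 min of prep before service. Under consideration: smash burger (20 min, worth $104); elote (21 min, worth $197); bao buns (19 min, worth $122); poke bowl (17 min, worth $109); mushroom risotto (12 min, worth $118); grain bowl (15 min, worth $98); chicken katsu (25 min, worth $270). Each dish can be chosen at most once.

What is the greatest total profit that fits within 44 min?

392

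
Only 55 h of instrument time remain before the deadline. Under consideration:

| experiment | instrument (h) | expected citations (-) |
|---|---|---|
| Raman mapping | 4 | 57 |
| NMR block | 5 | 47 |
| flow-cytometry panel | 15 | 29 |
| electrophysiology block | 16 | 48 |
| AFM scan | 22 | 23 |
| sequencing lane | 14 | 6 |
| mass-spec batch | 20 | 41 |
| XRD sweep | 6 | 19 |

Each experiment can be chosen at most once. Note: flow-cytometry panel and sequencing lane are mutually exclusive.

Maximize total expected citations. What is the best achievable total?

212

Taking Raman mapping + NMR block + electrophysiology block + mass-spec batch + XRD sweep: 51 h used, 212 in expected citations.
Every other selection either busts 55 h or breaks a pairing rule or fails to beat 212.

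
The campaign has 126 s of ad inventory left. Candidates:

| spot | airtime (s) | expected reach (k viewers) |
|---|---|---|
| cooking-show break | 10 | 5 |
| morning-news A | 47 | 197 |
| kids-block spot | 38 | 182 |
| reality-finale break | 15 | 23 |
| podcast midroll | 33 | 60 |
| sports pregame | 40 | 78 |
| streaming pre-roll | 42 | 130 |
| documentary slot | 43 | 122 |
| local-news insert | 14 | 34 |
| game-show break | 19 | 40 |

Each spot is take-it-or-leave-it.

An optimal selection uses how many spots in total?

3

Best achievable expected reach is 457.
For example morning-news A + kids-block spot + sports pregame achieves it, using 125 s.
Any selection reaching 457 contains exactly 3 spots.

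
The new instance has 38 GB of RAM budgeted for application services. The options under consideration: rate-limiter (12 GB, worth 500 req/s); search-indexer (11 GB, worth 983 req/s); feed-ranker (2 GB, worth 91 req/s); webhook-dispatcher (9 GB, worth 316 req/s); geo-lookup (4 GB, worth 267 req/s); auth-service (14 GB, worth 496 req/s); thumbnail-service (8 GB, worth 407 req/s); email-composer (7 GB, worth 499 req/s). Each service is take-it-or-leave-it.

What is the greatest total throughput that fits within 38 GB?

2389

Filling by ratio: search-indexer + feed-ranker + geo-lookup + thumbnail-service + email-composer for 2247, with 6 GB left unused.
Dropping feed-ranker and geo-lookup frees 6 GB; slotting in rate-limiter (12 GB) lifts the total to 2389 at 38 GB.
Nothing else within 38 GB beats 2389.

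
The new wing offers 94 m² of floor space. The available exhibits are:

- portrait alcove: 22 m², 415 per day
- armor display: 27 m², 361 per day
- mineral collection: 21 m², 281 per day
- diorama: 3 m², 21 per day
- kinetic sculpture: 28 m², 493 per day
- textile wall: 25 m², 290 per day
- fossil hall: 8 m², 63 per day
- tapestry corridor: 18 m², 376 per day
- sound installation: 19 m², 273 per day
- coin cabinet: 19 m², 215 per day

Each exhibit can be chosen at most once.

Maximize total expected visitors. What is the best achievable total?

1586

The ratio heuristic lands on portrait alcove + diorama + kinetic sculpture + tapestry corridor + sound installation (1578) but leaves 4 m² idle.
Replace sound installation with mineral collection: the trade gains 8 net, giving 1586 at 92 m².
Next best is portrait alcove + diorama + kinetic sculpture + tapestry corridor + sound installation at 1578 (90 m²) — short by 8.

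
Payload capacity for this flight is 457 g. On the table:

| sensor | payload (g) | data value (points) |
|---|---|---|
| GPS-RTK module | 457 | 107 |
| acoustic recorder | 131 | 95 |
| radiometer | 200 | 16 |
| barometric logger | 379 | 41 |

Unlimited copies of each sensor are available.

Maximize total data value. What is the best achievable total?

Ranking by ratio (data value/g): acoustic recorder 0.73, GPS-RTK module 0.23, barometric logger 0.11, radiometer 0.08.
Taking 3×acoustic recorder: 393 g used, 285 in data value.
That's the maximum — no swap from here does better than 285.

285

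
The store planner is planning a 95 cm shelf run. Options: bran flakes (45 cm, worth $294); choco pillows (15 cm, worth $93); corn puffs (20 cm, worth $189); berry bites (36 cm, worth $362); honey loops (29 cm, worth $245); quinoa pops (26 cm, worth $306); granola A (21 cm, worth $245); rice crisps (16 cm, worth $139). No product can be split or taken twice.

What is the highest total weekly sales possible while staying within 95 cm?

935

Ranking by ratio (weekly sales/cm): quinoa pops 11.77, granola A 11.67, berry bites 10.06.
Filling by ratio: berry bites + quinoa pops + granola A for 913, with 12 cm left unused.
Replace quinoa pops with corn puffs + rice crisps: the trade gains 22 net, giving 935 at 93 cm.
Honey loops + quinoa pops + granola A + rice crisps (92 cm) also reaches 935 — a tie, but nothing goes higher.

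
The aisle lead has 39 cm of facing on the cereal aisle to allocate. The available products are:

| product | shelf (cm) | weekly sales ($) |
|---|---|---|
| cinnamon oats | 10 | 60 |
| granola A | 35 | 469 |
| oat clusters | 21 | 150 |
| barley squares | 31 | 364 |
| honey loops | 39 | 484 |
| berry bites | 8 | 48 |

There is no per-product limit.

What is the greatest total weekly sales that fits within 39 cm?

484

The ratio heuristic lands on granola A (469) but leaves 4 cm idle.
Dropping granola A frees 35 cm; slotting in honey loops (39 cm) lifts the total to 484 at 39 cm.
Every other selection either busts 39 cm or fails to beat 484.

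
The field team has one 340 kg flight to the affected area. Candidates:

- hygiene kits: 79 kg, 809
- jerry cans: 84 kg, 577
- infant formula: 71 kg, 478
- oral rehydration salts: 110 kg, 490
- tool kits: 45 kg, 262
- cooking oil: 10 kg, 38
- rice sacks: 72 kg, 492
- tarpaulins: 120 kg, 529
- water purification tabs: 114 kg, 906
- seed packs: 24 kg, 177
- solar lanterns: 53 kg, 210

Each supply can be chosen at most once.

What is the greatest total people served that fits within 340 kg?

Ranking by ratio (people served/kg): hygiene kits 10.24, water purification tabs 7.95, seed packs 7.38.
The ratio heuristic lands on hygiene kits + jerry cans + cooking oil + water purification tabs + seed packs (2507) but leaves 29 kg idle.
A better packing is hygiene kits + infant formula + rice sacks + water purification tabs: 336 kg, total 2685.

2685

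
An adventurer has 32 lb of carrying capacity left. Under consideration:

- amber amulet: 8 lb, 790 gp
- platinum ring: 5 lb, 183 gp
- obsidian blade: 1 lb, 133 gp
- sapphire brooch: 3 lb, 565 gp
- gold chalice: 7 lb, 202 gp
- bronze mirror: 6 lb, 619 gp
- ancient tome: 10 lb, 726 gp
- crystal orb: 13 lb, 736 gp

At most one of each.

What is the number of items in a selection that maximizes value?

5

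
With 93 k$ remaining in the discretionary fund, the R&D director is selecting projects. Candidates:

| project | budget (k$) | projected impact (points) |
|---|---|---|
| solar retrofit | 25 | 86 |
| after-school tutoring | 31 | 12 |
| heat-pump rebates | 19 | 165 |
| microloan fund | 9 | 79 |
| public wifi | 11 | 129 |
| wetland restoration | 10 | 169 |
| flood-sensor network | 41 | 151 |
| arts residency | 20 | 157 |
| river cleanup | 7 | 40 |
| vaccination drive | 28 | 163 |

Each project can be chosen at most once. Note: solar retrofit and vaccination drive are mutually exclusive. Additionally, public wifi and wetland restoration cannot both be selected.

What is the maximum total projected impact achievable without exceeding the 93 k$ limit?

Taking heat-pump rebates + microloan fund + wetland restoration + arts residency + river cleanup + vaccination drive: 93 k$ used, 773 in projected impact.
Every other selection either busts 93 k$ or breaks a pairing rule or fails to beat 773.

773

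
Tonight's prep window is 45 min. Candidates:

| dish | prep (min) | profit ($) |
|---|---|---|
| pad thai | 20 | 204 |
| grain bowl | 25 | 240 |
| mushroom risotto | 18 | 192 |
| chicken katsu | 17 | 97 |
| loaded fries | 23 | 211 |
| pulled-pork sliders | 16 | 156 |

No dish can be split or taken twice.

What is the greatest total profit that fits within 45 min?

444

Greedy by ratio would take pad thai + mushroom risotto: 38 min used, total 396.
Dropping mushroom risotto frees 18 min; slotting in grain bowl (25 min) lifts the total to 444 at 45 min.
No other feasible combination exceeds 444.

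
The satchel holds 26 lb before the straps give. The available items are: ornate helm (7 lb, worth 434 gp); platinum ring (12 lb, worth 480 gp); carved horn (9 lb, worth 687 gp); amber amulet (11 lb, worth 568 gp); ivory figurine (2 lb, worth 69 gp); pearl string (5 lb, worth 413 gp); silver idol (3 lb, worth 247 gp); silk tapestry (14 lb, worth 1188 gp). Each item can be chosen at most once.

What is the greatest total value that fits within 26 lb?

Greedy by ratio would take ivory figurine + pearl string + silver idol + silk tapestry: 24 lb used, total 1917.
Replace ivory figurine and pearl string with carved horn: the trade gains 205 net, giving 2122 at 26 lb.
That's the maximum — no swap from here does better than 2122.

2122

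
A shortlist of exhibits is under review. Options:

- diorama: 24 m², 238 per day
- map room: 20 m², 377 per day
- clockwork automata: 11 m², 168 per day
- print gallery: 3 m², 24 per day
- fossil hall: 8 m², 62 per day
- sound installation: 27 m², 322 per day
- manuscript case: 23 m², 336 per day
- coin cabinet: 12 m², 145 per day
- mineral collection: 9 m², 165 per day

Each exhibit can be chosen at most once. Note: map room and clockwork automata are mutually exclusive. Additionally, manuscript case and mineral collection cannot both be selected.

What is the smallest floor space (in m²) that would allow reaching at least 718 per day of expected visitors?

46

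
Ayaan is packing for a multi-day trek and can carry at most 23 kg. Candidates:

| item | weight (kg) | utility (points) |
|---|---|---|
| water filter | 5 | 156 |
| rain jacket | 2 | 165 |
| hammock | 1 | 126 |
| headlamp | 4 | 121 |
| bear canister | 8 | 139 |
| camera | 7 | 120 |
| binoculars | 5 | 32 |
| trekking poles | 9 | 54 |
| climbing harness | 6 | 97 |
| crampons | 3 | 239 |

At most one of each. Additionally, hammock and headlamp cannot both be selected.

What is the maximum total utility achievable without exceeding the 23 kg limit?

838

Ranking by ratio (utility/kg): hammock 126.00, rain jacket 82.50, crampons 79.67.
Water filter + rain jacket + hammock + camera + binoculars + crampons uses 23 of the 23 kg and totals 838.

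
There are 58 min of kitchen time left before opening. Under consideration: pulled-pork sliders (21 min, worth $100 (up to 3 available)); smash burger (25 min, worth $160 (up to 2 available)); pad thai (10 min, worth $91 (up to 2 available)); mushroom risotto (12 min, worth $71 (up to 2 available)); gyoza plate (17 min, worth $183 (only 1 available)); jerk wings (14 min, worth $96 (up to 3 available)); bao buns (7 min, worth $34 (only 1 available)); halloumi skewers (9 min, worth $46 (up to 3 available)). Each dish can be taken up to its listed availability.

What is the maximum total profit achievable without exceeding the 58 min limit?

Density check — gyoza plate 10.76, pad thai 9.10, jerk wings 6.86 are the best per min.
Taking 2×pad thai + gyoza plate + jerk wings + bao buns: 58 min used, 495 in profit.
No other feasible combination exceeds 495.

495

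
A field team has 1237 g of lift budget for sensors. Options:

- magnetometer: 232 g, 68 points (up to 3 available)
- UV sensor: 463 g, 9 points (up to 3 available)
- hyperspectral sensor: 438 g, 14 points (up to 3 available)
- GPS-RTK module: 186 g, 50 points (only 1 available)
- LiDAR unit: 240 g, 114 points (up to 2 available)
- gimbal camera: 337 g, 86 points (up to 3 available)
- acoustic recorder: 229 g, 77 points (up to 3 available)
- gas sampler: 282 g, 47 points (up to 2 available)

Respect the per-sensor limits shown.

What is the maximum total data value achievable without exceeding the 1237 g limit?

459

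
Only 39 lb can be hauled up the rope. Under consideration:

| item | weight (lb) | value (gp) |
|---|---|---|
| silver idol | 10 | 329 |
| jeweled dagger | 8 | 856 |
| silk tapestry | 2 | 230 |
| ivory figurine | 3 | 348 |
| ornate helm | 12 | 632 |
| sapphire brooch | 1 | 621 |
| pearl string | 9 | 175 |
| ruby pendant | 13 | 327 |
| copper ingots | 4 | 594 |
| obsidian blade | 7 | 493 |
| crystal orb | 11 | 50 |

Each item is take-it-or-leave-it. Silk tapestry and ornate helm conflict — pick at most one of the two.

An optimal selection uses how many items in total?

6

Optimal total is 3544.
One optimal bundle: jeweled dagger + ivory figurine + ornate helm + sapphire brooch + copper ingots + obsidian blade (35 lb).
Every optimal selection uses 6 items.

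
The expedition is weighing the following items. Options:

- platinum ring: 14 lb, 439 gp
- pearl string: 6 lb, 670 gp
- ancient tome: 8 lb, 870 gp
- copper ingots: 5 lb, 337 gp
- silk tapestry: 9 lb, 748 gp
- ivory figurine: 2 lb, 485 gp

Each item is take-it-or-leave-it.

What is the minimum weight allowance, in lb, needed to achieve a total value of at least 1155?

Look for the lowest-weight combination reaching 1155.
pearl string + ivory figurine: 1155 value at 8 lb.
Any bundle with less than 8 lb falls short of 1155.

8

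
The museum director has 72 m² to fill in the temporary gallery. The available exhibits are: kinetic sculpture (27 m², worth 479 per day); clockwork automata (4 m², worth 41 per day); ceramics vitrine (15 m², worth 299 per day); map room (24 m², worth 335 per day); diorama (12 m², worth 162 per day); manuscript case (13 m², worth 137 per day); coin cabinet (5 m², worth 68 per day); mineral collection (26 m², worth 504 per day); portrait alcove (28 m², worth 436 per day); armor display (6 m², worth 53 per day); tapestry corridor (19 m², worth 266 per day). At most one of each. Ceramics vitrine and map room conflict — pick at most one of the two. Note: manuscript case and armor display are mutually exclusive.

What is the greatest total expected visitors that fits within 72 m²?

Ranking by ratio (expected visitors/m²): ceramics vitrine 19.93, mineral collection 19.38, kinetic sculpture 17.74.
Kinetic sculpture + clockwork automata + ceramics vitrine + mineral collection uses 72 of the 72 m² and totals 1323.

1323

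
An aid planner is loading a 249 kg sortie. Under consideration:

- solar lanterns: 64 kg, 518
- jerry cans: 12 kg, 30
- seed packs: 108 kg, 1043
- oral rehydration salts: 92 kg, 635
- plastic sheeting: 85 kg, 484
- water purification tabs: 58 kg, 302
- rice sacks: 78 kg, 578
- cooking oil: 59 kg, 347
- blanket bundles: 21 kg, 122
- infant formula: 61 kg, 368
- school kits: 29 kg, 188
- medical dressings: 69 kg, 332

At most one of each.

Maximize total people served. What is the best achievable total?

1989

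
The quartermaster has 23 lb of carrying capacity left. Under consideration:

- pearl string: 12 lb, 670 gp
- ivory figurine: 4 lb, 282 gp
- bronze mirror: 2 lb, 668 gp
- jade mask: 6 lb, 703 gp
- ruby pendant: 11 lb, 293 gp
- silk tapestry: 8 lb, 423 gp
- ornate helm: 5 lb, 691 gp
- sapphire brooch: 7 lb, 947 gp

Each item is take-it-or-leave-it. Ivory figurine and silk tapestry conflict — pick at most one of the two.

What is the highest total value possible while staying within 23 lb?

Best packing: bronze mirror + jade mask + ornate helm + sapphire brooch — 20 lb, 3009 total.

3009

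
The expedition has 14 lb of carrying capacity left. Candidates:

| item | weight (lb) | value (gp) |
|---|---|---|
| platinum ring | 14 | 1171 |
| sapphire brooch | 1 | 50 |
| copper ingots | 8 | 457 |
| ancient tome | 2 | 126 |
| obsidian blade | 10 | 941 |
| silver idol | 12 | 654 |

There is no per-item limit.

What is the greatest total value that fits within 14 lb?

Best packing: 2×ancient tome + obsidian blade — 14 lb, 1193 total.

1193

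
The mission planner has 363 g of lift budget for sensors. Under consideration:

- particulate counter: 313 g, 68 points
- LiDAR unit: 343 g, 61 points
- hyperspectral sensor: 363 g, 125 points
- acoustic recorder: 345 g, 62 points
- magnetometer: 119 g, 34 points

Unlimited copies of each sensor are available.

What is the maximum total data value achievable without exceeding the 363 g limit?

125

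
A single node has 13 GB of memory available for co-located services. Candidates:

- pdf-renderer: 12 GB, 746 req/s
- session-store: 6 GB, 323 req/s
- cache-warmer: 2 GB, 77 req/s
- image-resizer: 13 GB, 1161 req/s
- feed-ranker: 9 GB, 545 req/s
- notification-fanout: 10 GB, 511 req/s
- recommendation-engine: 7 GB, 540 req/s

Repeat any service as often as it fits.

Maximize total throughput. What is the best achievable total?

1161

Best packing: image-resizer — 13 GB, 1161 total.
Nothing else within 13 GB beats 1161.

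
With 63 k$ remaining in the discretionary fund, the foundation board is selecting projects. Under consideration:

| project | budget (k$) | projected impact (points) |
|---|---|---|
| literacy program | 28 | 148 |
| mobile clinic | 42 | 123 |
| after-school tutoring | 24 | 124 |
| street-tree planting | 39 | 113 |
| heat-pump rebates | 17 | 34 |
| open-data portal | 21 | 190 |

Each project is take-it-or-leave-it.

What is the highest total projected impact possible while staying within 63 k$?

348

Filling by ratio: literacy program + open-data portal for 338, with 14 k$ left unused.
Dropping literacy program frees 28 k$; slotting in after-school tutoring + heat-pump rebates (41 k$) lifts the total to 348 at 62 k$.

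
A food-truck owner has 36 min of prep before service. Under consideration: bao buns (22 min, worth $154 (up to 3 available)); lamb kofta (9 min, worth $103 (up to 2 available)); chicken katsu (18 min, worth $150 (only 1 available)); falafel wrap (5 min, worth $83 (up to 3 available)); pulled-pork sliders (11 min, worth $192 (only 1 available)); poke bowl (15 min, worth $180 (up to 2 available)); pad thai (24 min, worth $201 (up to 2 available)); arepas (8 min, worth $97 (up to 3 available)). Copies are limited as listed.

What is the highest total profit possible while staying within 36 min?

A density-first pass picks 3×falafel wrap + pulled-pork sliders + arepas — 538 at 34 min.
Replace arepas with lamb kofta: the trade gains 6 net, giving 544 at 35 min.

544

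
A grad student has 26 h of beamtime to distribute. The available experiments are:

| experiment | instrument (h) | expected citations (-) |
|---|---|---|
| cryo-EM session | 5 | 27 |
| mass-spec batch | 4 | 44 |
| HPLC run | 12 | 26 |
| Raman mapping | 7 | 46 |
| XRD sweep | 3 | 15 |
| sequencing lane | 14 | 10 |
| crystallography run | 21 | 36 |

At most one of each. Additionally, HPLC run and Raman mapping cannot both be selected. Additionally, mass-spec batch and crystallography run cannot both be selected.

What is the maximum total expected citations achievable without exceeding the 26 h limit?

By expected citations per h: mass-spec batch 11.00, Raman mapping 6.57, cryo-EM session 5.40 lead.
Cryo-EM session + mass-spec batch + Raman mapping + XRD sweep uses 19 of the 26 h and totals 132.
An exhaustive check of the 128 subsets confirms 132.

132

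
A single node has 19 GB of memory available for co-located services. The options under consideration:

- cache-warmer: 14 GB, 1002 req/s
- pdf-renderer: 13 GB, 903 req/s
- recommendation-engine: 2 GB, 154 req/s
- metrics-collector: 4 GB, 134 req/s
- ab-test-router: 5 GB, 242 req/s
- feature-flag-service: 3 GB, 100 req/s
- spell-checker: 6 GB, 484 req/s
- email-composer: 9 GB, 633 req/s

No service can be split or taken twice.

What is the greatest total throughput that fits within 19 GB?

By throughput per GB: spell-checker 80.67, recommendation-engine 77.00, cache-warmer 71.57 lead.
Filling by ratio: recommendation-engine + spell-checker + email-composer for 1271, with 2 GB left unused.
The 11 GB tied up in recommendation-engine and email-composer is better spent on pdf-renderer — total rises to 1387 (19 GB).

1387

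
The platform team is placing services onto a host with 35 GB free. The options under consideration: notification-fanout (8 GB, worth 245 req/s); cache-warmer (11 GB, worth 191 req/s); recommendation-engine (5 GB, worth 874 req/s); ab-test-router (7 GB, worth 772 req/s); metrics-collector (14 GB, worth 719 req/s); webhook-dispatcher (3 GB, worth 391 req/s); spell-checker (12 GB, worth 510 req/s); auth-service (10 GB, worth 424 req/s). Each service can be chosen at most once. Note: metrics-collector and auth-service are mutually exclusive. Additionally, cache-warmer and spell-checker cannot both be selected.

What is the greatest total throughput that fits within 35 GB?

Greedy by ratio would take recommendation-engine + ab-test-router + metrics-collector + webhook-dispatcher: 29 GB used, total 2756.
Dropping metrics-collector frees 14 GB; slotting in notification-fanout + spell-checker (20 GB) lifts the total to 2792 at 35 GB.
Every other selection either busts 35 GB or breaks a pairing rule or fails to beat 2792.

2792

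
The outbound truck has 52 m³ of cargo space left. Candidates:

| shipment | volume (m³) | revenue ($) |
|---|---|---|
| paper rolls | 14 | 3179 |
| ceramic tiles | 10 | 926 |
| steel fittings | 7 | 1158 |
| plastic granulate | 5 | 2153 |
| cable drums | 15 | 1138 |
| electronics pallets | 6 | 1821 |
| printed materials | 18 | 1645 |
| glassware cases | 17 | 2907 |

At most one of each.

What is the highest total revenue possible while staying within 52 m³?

11218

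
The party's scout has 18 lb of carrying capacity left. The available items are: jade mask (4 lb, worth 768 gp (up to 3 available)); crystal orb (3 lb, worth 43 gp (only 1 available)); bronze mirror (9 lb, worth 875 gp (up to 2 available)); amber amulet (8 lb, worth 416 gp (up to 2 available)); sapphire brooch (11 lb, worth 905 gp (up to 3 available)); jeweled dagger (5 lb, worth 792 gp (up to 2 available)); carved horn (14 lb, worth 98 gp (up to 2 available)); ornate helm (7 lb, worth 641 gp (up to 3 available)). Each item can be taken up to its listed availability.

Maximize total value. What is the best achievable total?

3120

The ratio heuristic lands on 3×jade mask + jeweled dagger (3096) but leaves 1 lb idle.
Dropping jade mask frees 4 lb; slotting in jeweled dagger (5 lb) lifts the total to 3120 at 18 lb.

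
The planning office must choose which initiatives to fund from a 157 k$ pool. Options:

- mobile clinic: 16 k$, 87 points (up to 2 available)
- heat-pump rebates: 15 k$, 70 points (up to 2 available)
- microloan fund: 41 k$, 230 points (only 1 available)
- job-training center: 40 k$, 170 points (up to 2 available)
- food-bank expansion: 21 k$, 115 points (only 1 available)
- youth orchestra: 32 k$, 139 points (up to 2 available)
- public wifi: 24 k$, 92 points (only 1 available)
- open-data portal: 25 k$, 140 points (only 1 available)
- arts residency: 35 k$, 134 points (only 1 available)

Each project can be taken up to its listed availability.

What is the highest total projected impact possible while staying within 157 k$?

Taking the top-ratio projects first gives 2×mobile clinic + 2×heat-pump rebates + microloan fund + food-bank expansion + open-data portal for 799 (149 k$).
Dropping mobile clinic frees 16 k$; slotting in public wifi (24 k$) lifts the total to 804 at 157 k$.
Nothing else within 157 k$ beats 804.

804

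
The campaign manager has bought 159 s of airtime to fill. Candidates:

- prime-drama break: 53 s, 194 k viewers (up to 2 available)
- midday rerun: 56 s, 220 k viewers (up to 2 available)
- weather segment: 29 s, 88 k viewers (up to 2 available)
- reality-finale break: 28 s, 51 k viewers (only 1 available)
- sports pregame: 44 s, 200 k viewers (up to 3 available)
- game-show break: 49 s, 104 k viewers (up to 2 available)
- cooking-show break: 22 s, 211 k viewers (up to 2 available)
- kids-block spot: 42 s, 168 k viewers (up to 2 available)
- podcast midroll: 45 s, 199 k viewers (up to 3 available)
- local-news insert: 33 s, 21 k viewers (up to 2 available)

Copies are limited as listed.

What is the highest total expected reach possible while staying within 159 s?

By expected reach per s: cooking-show break 9.59, sports pregame 4.55, podcast midroll 4.42 lead.
Greedy by ratio would take 2×sports pregame + 2×cooking-show break: 132 s used, total 822.
Dropping sports pregame frees 44 s; slotting in weather segment + kids-block spot (71 s) lifts the total to 878 at 159 s.
No other feasible combination exceeds 878.

878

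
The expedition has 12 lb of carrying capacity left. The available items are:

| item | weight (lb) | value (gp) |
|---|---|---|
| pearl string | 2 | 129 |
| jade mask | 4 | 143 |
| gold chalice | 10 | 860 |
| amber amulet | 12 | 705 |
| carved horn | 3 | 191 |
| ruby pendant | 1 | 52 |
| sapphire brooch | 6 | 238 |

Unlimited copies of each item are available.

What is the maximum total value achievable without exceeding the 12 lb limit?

989

By value per lb: gold chalice 86.00, pearl string 64.50, carved horn 63.67 lead.
The ratio ordering already packs tightly: pearl string + gold chalice, 12 lb, 989.
No other feasible combination exceeds 989.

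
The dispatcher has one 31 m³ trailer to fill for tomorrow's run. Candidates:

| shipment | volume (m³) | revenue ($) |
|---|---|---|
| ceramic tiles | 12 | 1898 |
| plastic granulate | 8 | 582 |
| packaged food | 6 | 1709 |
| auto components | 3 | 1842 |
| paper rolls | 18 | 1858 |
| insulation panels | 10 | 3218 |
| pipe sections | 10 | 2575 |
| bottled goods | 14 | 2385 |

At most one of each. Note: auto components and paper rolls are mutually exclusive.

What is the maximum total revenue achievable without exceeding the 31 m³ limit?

9344

Best packing: packaged food + auto components + insulation panels + pipe sections — 29 m³, 9344 total.
That's the maximum — no feasible swap from here does better than 9344.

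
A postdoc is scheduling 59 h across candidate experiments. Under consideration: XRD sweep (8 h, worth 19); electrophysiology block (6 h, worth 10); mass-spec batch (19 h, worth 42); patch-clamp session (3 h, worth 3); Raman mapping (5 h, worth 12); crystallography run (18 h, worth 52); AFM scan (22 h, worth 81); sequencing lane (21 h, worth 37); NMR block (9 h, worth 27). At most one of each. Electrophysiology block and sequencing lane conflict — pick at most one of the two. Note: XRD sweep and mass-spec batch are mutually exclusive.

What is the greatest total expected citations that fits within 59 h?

The ratio heuristic lands on patch-clamp session + Raman mapping + crystallography run + AFM scan + NMR block (175) but leaves 2 h idle.
Replace patch-clamp session and Raman mapping with XRD sweep: the trade gains 4 net, giving 179 at 57 h.
The spare 2 h is too small for any remaining experiment, and no feasible exchange beats 179.

179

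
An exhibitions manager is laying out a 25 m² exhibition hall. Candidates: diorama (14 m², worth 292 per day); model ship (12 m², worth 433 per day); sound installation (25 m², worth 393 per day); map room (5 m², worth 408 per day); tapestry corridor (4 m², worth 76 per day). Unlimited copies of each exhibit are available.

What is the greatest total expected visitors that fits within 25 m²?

2040

Density check — map room 81.60, model ship 36.08, diorama 20.86 are the best per m².
Best packing: 5×map room — 25 m², 2040 total.
No other feasible combination exceeds 2040.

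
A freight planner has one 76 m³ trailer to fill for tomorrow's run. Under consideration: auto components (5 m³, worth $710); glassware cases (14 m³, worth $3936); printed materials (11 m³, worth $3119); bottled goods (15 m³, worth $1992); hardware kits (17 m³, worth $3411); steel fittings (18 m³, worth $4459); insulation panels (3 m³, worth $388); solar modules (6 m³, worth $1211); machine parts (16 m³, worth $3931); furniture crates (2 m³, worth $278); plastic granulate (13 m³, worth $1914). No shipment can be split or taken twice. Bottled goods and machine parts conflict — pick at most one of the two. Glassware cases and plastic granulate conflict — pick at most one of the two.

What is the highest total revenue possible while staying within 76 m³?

18856

The ratio heuristic lands on auto components + glassware cases + printed materials + steel fittings + insulation panels + solar modules + machine parts + furniture crates (18032) but leaves 1 m³ idle.
Using the slack differently, glassware cases + printed materials + hardware kits + steel fittings + machine parts comes to 18856 at 76 m³.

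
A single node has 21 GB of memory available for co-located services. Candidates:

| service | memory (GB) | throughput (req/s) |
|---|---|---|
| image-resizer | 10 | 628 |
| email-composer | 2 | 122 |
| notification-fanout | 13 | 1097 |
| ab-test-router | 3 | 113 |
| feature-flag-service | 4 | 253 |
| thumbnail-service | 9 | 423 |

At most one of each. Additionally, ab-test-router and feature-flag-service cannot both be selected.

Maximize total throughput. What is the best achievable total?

1472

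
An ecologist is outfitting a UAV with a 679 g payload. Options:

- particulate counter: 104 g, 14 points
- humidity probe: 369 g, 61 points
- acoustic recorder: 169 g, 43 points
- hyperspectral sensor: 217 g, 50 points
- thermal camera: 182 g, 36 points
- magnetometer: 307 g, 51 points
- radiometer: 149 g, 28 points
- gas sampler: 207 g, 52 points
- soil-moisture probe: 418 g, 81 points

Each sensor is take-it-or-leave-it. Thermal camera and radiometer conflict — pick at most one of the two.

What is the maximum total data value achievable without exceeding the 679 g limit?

145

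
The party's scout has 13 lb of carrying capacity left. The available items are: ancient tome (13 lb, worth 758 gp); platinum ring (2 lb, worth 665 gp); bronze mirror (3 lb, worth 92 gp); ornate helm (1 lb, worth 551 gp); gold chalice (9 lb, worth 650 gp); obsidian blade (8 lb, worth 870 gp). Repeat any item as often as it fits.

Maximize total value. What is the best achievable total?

7163

Ranking by ratio (value/lb): ornate helm 551.00, platinum ring 332.50, obsidian blade 108.75, gold chalice 72.22.
Best packing: 13×ornate helm — 13 lb, 7163 total.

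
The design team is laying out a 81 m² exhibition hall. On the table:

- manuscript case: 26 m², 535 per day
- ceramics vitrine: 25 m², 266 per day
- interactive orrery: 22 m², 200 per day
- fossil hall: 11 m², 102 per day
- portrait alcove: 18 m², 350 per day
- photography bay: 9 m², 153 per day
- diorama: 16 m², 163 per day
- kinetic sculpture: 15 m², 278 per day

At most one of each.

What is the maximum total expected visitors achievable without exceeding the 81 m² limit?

1418

Best packing: manuscript case + fossil hall + portrait alcove + photography bay + kinetic sculpture — 79 m², 1418 total.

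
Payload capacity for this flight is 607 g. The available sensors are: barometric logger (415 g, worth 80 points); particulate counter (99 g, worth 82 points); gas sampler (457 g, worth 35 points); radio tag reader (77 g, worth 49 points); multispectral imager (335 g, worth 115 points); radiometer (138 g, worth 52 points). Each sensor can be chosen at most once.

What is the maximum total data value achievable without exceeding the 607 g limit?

249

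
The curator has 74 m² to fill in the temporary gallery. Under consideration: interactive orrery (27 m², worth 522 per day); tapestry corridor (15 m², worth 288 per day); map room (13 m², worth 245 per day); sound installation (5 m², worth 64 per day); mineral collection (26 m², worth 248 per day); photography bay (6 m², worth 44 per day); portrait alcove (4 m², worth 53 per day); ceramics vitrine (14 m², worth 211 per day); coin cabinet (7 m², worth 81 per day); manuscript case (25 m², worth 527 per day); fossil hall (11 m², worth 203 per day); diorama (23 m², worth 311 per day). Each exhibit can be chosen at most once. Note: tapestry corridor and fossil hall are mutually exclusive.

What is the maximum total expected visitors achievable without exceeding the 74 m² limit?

Density check — manuscript case 21.08, interactive orrery 19.33, tapestry corridor 19.20, map room 18.85 are the best per m².
Filling by ratio: interactive orrery + tapestry corridor + portrait alcove + manuscript case for 1390, with 3 m² left unused.
Replace portrait alcove with coin cabinet: the trade gains 28 net, giving 1418 at 74 m².
An exhaustive check of the 4096 subsets confirms 1418.

1418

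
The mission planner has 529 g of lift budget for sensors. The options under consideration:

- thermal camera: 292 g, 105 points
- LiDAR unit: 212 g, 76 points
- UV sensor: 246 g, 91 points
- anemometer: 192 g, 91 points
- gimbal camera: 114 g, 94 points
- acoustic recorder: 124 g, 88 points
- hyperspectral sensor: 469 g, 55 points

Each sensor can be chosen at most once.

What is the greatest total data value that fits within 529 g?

273

UV sensor + gimbal camera + acoustic recorder uses 484 of the 529 g and totals 273.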